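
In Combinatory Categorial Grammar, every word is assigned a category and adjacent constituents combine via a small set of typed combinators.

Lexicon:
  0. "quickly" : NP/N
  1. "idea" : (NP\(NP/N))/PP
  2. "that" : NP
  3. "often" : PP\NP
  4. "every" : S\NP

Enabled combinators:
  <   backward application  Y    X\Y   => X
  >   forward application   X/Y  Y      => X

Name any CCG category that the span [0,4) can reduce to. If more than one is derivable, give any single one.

[0,5] S   <
  [0,4] NP   <
    [0,1] "quickly" : NP/N
    [1,4] NP\(NP/N)   >
      [1,2] "idea" : (NP\(NP/N))/PP
      [2,4] PP   <
        [2,3] "that" : NP
        [3,4] "often" : PP\NP
  [4,5] "every" : S\NP

NP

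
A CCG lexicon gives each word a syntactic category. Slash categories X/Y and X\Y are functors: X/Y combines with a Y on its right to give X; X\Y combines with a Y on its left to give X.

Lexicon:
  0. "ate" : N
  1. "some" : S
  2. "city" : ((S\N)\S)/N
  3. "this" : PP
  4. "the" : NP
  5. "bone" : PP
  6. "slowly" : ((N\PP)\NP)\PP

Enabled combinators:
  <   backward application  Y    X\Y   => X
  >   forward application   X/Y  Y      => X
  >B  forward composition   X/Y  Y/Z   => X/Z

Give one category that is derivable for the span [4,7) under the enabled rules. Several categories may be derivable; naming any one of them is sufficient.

[0,7] S   <
  [0,1] "ate" : N
  [1,7] S\N   <
    [1,2] "some" : S
    [2,7] (S\N)\S   >
      [2,3] "city" : ((S\N)\S)/N
      [3,7] N   <
        [3,4] "this" : PP
        [4,7] N\PP   <
          [4,5] "the" : NP
          [5,7] (N\PP)\NP   <
            [5,6] "bone" : PP
            [6,7] "slowly" : ((N\PP)\NP)\PP

N\PP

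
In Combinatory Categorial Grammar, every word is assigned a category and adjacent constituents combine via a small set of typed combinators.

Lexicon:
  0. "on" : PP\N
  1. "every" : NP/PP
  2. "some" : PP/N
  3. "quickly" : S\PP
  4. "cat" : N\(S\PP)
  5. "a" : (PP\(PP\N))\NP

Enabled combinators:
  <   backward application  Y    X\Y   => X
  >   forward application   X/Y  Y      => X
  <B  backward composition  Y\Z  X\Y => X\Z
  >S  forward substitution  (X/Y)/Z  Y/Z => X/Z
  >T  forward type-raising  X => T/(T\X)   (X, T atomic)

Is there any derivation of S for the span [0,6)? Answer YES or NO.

NO

PP\N NP/PP PP/N S\PP N\(S\PP) (PP\(PP\N))\NP
CKY chart[0,6] = {N/(N\PP), NP/(NP\PP), PP, PP/(PP\PP), S/(S\PP)}; S ∉ chart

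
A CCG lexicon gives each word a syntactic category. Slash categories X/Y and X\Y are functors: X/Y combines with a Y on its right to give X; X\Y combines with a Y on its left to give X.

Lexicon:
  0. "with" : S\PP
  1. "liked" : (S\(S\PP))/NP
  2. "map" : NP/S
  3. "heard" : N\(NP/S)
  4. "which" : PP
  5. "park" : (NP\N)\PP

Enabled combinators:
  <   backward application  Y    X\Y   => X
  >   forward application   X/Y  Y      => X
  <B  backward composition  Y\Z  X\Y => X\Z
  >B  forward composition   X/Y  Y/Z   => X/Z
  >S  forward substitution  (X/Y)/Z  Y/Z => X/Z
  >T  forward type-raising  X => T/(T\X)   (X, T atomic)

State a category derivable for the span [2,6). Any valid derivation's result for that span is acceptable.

NP

[0,6] S   <
  [0,1] "with" : S\PP
  [1,6] S\(S\PP)   >
    [1,2] "liked" : (S\(S\PP))/NP
    [2,6] NP   <
      [2,4] N   <
        [2,3] "map" : NP/S
        [3,4] "heard" : N\(NP/S)
      [4,6] NP\N   <
        [4,5] "which" : PP
        [5,6] "park" : (NP\N)\PP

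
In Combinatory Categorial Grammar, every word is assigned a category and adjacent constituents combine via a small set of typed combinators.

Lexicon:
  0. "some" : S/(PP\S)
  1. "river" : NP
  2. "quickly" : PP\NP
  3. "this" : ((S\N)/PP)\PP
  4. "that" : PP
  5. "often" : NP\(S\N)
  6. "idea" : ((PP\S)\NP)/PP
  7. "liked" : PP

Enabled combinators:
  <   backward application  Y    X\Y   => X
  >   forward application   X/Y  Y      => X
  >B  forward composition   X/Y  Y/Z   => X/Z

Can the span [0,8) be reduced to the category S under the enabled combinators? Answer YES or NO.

[0,8] S   >
  [0,1] "some" : S/(PP\S)
  [1,8] PP\S   <
    [1,6] NP   <
      [1,5] S\N   >
        [1,4] (S\N)/PP   <
          [1,3] PP   <
            [1,2] "river" : NP
            [2,3] "quickly" : PP\NP
          [3,4] "this" : ((S\N)/PP)\PP
        [4,5] "that" : PP
      [5,6] "often" : NP\(S\N)
    [6,8] (PP\S)\NP   >
      [6,7] "idea" : ((PP\S)\NP)/PP
      [7,8] "liked" : PP

YES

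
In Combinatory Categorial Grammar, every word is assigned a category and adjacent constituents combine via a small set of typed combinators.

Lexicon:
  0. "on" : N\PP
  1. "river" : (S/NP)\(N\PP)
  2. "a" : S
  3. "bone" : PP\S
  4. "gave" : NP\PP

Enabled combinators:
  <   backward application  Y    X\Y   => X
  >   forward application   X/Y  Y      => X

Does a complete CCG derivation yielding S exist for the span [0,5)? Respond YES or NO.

YES

[0,5] S   >
  [0,2] S/NP   <
    [0,1] "on" : N\PP
    [1,2] "river" : (S/NP)\(N\PP)
  [2,5] NP   <
    [2,4] PP   <
      [2,3] "a" : S
      [3,4] "bone" : PP\S
    [4,5] "gave" : NP\PP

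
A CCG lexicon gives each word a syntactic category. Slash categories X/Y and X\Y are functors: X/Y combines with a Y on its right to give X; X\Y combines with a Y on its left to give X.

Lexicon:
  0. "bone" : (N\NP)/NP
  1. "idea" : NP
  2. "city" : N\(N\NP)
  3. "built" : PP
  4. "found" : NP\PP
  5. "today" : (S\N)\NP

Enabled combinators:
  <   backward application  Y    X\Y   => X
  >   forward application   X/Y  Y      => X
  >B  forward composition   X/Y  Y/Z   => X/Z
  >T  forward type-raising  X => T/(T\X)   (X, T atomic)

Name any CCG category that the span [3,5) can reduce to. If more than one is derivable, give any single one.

NP

[0,6] S   <
  [0,3] N   <
    [0,2] N\NP   >
      [0,1] "bone" : (N\NP)/NP
      [1,2] "idea" : NP
    [2,3] "city" : N\(N\NP)
  [3,6] S\N   <
    [3,5] NP   <
      [3,4] "built" : PP
      [4,5] "found" : NP\PP
    [5,6] "today" : (S\N)\NP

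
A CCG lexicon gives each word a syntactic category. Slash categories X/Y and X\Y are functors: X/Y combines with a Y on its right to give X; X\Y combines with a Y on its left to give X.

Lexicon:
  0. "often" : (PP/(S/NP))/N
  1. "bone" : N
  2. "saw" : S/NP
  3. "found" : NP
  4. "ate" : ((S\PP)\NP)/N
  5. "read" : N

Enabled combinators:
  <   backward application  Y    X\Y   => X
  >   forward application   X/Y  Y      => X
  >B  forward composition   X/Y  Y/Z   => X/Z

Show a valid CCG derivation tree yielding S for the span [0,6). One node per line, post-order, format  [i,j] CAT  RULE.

[0,1] (PP/(S/NP))/N  lex  "often"
[1,2] N  lex  "bone"
[0,2] PP/(S/NP)  >  k=1
[2,3] S/NP  lex  "saw"
[0,3] PP  >  k=2
[3,4] NP  lex  "found"
[4,5] ((S\PP)\NP)/N  lex  "ate"
[5,6] N  lex  "read"
[4,6] (S\PP)\NP  >  k=5
[3,6] S\PP  <  k=4
[0,6] S  <  k=3

[0,6] S   <
  [0,3] PP   >
    [0,2] PP/(S/NP)   >
      [0,1] "often" : (PP/(S/NP))/N
      [1,2] "bone" : N
    [2,3] "saw" : S/NP
  [3,6] S\PP   <
    [3,4] "found" : NP
    [4,6] (S\PP)\NP   >
      [4,5] "ate" : ((S\PP)\NP)/N
      [5,6] "read" : N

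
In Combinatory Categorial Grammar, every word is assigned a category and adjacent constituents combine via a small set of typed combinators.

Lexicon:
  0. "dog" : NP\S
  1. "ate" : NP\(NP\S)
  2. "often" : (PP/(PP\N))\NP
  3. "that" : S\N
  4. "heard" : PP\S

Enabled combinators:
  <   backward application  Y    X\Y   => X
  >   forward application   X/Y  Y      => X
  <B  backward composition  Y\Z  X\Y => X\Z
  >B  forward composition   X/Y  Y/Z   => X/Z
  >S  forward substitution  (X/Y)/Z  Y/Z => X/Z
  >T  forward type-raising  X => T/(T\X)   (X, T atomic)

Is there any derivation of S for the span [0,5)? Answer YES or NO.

NP\S NP\(NP\S) (PP/(PP\N))\NP S\N PP\S
CKY chart[0,5] = {N/(N\PP), NP/(NP\PP), PP, PP/(PP\PP), S/(S\PP)}; S ∉ chart

NO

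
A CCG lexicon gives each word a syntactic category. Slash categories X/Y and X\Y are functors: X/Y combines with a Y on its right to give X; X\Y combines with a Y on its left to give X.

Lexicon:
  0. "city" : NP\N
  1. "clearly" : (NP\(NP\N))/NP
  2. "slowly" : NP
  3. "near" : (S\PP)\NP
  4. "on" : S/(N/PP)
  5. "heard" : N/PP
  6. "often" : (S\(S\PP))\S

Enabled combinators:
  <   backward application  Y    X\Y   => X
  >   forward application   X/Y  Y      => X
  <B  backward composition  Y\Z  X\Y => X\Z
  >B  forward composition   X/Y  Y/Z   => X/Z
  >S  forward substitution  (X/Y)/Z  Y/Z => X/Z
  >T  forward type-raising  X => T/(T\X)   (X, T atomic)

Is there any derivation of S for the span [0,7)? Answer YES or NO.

[0,7] S   <
  [0,4] S\PP   <
    [0,3] NP   <
      [0,1] "city" : NP\N
      [1,3] NP\(NP\N)   >
        [1,2] "clearly" : (NP\(NP\N))/NP
        [2,3] "slowly" : NP
    [3,4] "near" : (S\PP)\NP
  [4,7] S\(S\PP)   <
    [4,6] S   >
      [4,5] "on" : S/(N/PP)
      [5,6] "heard" : N/PP
    [6,7] "often" : (S\(S\PP))\S

YES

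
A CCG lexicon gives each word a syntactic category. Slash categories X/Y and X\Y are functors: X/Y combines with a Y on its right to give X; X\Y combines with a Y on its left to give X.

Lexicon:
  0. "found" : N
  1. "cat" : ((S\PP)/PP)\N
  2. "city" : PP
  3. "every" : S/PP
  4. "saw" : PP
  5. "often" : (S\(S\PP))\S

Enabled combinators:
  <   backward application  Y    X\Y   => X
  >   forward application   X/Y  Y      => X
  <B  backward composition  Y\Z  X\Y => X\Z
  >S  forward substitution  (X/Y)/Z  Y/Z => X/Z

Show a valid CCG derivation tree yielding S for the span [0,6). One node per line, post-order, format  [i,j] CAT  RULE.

[0,6] S   <
  [0,3] S\PP   >
    [0,2] (S\PP)/PP   <
      [0,1] "found" : N
      [1,2] "cat" : ((S\PP)/PP)\N
    [2,3] "city" : PP
  [3,6] S\(S\PP)   <
    [3,5] S   >
      [3,4] "every" : S/PP
      [4,5] "saw" : PP
    [5,6] "often" : (S\(S\PP))\S

[0,1] N  lex  "found"
[1,2] ((S\PP)/PP)\N  lex  "cat"
[0,2] (S\PP)/PP  <  k=1
[2,3] PP  lex  "city"
[0,3] S\PP  >  k=2
[3,4] S/PP  lex  "every"
[4,5] PP  lex  "saw"
[3,5] S  >  k=4
[5,6] (S\(S\PP))\S  lex  "often"
[3,6] S\(S\PP)  <  k=5
[0,6] S  <  k=3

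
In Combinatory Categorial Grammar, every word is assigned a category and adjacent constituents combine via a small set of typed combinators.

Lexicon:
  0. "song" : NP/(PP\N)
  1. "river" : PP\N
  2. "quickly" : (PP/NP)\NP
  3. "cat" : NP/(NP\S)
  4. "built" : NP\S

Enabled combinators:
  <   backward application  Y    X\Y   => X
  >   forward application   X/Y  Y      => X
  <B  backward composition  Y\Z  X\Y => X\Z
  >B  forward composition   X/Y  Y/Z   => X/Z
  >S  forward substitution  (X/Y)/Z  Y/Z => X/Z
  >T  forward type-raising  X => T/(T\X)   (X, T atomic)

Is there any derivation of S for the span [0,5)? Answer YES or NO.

NP/(PP\N) PP\N (PP/NP)\NP NP/(NP\S) NP\S
CKY chart[0,5] = {N/(N\PP), NP/(NP\PP), PP, PP/(NP\NP), PP/(PP\PP), S/(S\PP)}; S ∉ chart

NO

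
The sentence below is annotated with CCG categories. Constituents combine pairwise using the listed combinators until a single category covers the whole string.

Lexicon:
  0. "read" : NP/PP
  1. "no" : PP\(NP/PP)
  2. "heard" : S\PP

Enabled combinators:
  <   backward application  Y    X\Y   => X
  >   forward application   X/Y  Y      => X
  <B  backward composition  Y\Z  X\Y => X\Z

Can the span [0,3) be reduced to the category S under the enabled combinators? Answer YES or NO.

[0,3] S   <
  [0,2] PP   <
    [0,1] "read" : NP/PP
    [1,2] "no" : PP\(NP/PP)
  [2,3] "heard" : S\PP

YES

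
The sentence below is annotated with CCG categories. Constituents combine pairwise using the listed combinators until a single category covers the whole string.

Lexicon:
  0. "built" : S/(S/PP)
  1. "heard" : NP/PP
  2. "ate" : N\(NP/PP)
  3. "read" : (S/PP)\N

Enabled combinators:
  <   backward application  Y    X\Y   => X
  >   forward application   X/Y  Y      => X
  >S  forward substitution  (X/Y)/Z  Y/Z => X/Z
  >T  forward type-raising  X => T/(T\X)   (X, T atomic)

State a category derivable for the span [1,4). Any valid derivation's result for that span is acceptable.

S/PP

[0,4] S   >
  [0,1] "built" : S/(S/PP)
  [1,4] S/PP   <
    [1,3] N   <
      [1,2] "heard" : NP/PP
      [2,3] "ate" : N\(NP/PP)
    [3,4] "read" : (S/PP)\N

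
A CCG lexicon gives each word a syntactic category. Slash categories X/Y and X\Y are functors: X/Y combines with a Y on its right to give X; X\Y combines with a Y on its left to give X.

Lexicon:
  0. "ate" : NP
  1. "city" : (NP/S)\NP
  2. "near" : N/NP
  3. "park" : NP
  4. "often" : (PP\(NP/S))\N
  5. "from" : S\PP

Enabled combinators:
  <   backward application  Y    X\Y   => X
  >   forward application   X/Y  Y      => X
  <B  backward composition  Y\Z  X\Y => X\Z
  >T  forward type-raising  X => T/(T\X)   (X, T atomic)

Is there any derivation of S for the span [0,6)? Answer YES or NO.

YES

[0,6] S   <
  [0,5] PP   <
    [0,2] NP/S   <
      [0,1] "ate" : NP
      [1,2] "city" : (NP/S)\NP
    [2,5] PP\(NP/S)   <
      [2,4] N   >
        [2,3] "near" : N/NP
        [3,4] "park" : NP
      [4,5] "often" : (PP\(NP/S))\N
  [5,6] "from" : S\PP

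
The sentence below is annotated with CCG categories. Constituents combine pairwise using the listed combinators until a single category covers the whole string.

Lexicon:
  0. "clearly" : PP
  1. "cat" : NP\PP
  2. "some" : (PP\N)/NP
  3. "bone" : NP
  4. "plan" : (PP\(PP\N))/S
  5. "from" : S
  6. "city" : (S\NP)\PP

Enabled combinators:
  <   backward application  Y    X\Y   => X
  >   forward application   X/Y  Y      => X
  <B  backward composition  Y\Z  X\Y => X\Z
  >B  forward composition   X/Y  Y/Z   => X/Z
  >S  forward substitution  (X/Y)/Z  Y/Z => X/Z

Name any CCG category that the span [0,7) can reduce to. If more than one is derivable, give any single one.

S

[0,7] S   <
  [0,2] NP   <
    [0,1] "clearly" : PP
    [1,2] "cat" : NP\PP
  [2,7] S\NP   <
    [2,6] PP   <
      [2,4] PP\N   >
        [2,3] "some" : (PP\N)/NP
        [3,4] "bone" : NP
      [4,6] PP\(PP\N)   >
        [4,5] "plan" : (PP\(PP\N))/S
        [5,6] "from" : S
    [6,7] "city" : (S\NP)\PP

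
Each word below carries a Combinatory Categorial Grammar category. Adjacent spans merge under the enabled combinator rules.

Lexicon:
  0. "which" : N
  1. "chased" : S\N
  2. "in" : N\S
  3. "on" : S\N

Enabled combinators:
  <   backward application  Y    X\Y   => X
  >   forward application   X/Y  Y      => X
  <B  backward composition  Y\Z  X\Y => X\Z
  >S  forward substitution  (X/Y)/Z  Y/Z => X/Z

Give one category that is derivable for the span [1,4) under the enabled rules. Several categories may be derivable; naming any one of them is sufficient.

[0,4] S   <
  [0,1] "which" : N
  [1,4] S\N   <B
    [1,2] "chased" : S\N
    [2,4] S\S   <B
      [2,3] "in" : N\S
      [3,4] "on" : S\N

S\N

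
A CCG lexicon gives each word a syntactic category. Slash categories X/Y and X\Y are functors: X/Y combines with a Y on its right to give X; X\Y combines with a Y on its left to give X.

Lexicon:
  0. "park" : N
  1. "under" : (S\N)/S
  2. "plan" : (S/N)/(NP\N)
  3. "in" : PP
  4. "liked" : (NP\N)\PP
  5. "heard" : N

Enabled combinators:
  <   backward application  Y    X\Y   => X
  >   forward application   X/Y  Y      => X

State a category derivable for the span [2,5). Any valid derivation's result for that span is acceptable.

[0,6] S   <
  [0,1] "park" : N
  [1,6] S\N   >
    [1,2] "under" : (S\N)/S
    [2,6] S   >
      [2,5] S/N   >
        [2,3] "plan" : (S/N)/(NP\N)
        [3,5] NP\N   <
          [3,4] "in" : PP
          [4,5] "liked" : (NP\N)\PP
      [5,6] "heard" : N

S/N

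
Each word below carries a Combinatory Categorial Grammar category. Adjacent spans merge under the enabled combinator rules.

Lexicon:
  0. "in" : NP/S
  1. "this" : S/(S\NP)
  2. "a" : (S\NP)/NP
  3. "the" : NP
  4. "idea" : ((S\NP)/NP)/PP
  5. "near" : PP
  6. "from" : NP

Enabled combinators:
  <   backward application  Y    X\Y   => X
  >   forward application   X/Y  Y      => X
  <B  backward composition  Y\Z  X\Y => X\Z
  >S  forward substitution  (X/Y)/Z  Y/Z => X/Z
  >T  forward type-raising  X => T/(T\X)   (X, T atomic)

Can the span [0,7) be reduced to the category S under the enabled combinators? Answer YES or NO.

YES

[0,7] S   <
  [0,4] NP   >
    [0,1] "in" : NP/S
    [1,4] S   >
      [1,2] "this" : S/(S\NP)
      [2,4] S\NP   >
        [2,3] "a" : (S\NP)/NP
        [3,4] "the" : NP
  [4,7] S\NP   >
    [4,6] (S\NP)/NP   >
      [4,5] "idea" : ((S\NP)/NP)/PP
      [5,6] "near" : PP
    [6,7] "from" : NP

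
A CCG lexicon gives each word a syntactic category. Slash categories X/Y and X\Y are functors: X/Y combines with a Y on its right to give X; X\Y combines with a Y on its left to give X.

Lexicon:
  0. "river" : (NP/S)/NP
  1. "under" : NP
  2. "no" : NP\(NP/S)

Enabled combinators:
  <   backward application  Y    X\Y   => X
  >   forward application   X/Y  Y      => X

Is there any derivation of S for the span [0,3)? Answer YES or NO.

(NP/S)/NP NP NP\(NP/S)
CKY chart[0,3] = {NP}; S ∉ chart

NO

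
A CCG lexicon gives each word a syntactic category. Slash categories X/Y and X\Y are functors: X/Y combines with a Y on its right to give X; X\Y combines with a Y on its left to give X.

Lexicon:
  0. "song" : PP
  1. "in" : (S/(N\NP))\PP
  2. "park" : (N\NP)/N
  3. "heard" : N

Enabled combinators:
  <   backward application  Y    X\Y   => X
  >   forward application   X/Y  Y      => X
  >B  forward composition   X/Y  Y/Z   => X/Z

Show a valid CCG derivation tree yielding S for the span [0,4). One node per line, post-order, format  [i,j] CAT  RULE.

[0,4] S   >
  [0,2] S/(N\NP)   <
    [0,1] "song" : PP
    [1,2] "in" : (S/(N\NP))\PP
  [2,4] N\NP   >
    [2,3] "park" : (N\NP)/N
    [3,4] "heard" : N

[0,1] PP  lex  "song"
[1,2] (S/(N\NP))\PP  lex  "in"
[0,2] S/(N\NP)  <  k=1
[2,3] (N\NP)/N  lex  "park"
[3,4] N  lex  "heard"
[2,4] N\NP  >  k=3
[0,4] S  >  k=2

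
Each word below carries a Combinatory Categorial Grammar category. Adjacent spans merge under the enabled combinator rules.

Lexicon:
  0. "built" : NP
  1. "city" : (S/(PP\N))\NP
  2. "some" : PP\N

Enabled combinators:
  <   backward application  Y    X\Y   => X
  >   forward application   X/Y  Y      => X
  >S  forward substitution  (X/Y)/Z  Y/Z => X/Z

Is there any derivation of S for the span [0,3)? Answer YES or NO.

[0,3] S   >
  [0,2] S/(PP\N)   <
    [0,1] "built" : NP
    [1,2] "city" : (S/(PP\N))\NP
  [2,3] "some" : PP\N

YES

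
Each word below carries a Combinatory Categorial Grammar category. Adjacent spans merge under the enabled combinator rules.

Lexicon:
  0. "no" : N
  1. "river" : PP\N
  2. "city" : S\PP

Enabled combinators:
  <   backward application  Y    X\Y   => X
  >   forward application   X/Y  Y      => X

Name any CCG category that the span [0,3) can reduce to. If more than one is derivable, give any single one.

[0,3] S   <
  [0,2] PP   <
    [0,1] "no" : N
    [1,2] "river" : PP\N
  [2,3] "city" : S\PP

S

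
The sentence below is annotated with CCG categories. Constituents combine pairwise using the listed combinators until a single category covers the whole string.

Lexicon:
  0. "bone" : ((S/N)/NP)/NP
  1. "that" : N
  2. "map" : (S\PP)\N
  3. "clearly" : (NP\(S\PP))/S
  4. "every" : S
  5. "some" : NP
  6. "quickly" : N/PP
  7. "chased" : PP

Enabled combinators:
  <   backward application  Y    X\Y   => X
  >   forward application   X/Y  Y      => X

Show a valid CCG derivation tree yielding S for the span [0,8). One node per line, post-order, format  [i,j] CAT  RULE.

[0,1] ((S/N)/NP)/NP  lex  "bone"
[1,2] N  lex  "that"
[2,3] (S\PP)\N  lex  "map"
[1,3] S\PP  <  k=2
[3,4] (NP\(S\PP))/S  lex  "clearly"
[4,5] S  lex  "every"
[3,5] NP\(S\PP)  >  k=4
[1,5] NP  <  k=3
[0,5] (S/N)/NP  >  k=1
[5,6] NP  lex  "some"
[0,6] S/N  >  k=5
[6,7] N/PP  lex  "quickly"
[7,8] PP  lex  "chased"
[6,8] N  >  k=7
[0,8] S  >  k=6

[0,8] S   >
  [0,6] S/N   >
    [0,5] (S/N)/NP   >
      [0,1] "bone" : ((S/N)/NP)/NP
      [1,5] NP   <
        [1,3] S\PP   <
          [1,2] "that" : N
          [2,3] "map" : (S\PP)\N
        [3,5] NP\(S\PP)   >
          [3,4] "clearly" : (NP\(S\PP))/S
          [4,5] "every" : S
    [5,6] "some" : NP
  [6,8] N   >
    [6,7] "quickly" : N/PP
    [7,8] "chased" : PP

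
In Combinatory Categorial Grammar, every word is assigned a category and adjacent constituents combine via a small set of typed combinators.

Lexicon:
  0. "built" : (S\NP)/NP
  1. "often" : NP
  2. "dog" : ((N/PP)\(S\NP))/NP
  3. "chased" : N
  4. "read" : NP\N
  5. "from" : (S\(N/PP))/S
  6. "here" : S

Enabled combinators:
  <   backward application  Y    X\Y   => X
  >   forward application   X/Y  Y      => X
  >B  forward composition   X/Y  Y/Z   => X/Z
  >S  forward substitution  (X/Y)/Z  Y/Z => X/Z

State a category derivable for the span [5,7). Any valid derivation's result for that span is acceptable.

S\(N/PP)

[0,7] S   <
  [0,5] N/PP   <
    [0,2] S\NP   >
      [0,1] "built" : (S\NP)/NP
      [1,2] "often" : NP
    [2,5] (N/PP)\(S\NP)   >
      [2,3] "dog" : ((N/PP)\(S\NP))/NP
      [3,5] NP   <
        [3,4] "chased" : N
        [4,5] "read" : NP\N
  [5,7] S\(N/PP)   >
    [5,6] "from" : (S\(N/PP))/S
    [6,7] "here" : S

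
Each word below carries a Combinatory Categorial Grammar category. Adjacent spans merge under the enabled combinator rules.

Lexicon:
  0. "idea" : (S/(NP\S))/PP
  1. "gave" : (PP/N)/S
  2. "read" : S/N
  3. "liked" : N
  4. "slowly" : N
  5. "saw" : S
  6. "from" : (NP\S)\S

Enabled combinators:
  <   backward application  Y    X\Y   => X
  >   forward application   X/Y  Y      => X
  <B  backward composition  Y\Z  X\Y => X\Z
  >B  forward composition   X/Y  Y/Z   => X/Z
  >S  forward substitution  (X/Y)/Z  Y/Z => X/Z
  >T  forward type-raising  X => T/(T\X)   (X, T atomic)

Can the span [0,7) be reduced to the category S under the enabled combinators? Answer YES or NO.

YES

[0,7] S   >
  [0,5] S/(NP\S)   >
    [0,1] "idea" : (S/(NP\S))/PP
    [1,5] PP   >
      [1,4] PP/N   >
        [1,2] "gave" : (PP/N)/S
        [2,4] S   >
          [2,3] "read" : S/N
          [3,4] "liked" : N
      [4,5] "slowly" : N
  [5,7] NP\S   <
    [5,6] "saw" : S
    [6,7] "from" : (NP\S)\S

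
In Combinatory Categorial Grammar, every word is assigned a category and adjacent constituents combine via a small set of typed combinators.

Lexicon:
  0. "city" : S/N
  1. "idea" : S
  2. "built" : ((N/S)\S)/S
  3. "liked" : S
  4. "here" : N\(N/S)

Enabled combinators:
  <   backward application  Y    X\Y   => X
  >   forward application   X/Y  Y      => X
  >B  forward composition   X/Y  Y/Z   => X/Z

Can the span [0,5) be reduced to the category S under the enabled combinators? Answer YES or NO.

[0,5] S   >
  [0,1] "city" : S/N
  [1,5] N   <
    [1,4] N/S   <
      [1,2] "idea" : S
      [2,4] (N/S)\S   >
        [2,3] "built" : ((N/S)\S)/S
        [3,4] "liked" : S
    [4,5] "here" : N\(N/S)

YES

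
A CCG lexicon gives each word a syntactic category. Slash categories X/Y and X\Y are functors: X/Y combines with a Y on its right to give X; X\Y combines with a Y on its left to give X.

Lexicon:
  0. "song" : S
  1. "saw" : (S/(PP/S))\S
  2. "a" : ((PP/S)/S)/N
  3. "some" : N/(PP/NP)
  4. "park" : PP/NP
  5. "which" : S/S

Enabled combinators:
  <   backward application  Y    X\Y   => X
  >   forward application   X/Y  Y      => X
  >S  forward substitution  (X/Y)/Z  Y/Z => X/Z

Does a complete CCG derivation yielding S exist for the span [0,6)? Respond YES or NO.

[0,6] S   >
  [0,2] S/(PP/S)   <
    [0,1] "song" : S
    [1,2] "saw" : (S/(PP/S))\S
  [2,6] PP/S   >S
    [2,5] (PP/S)/S   >
      [2,3] "a" : ((PP/S)/S)/N
      [3,5] N   >
        [3,4] "some" : N/(PP/NP)
        [4,5] "park" : PP/NP
    [5,6] "which" : S/S

YES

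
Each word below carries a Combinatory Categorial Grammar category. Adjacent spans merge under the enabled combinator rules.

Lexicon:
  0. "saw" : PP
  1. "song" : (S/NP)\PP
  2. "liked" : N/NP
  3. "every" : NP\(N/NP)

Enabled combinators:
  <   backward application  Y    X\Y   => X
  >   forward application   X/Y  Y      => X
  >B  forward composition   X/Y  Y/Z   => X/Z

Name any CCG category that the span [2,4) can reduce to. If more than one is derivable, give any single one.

[0,4] S   >
  [0,2] S/NP   <
    [0,1] "saw" : PP
    [1,2] "song" : (S/NP)\PP
  [2,4] NP   <
    [2,3] "liked" : N/NP
    [3,4] "every" : NP\(N/NP)

NP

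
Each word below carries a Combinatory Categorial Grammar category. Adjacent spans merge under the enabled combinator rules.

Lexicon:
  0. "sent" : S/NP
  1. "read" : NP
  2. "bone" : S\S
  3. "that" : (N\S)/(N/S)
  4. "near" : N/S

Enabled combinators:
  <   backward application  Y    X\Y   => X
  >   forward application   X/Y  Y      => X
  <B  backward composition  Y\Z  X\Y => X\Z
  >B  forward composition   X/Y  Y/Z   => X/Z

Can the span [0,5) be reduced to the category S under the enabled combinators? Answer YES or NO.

S/NP NP S\S (N\S)/(N/S) N/S
CKY chart[0,5] = {N}; S ∉ chart

NO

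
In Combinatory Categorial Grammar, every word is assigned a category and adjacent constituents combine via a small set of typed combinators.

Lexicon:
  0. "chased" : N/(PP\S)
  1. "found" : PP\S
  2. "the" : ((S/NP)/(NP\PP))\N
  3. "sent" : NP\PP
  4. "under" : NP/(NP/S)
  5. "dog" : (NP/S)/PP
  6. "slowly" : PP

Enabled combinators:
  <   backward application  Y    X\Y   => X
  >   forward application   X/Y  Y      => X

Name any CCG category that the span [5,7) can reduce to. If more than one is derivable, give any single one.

NP/S

[0,7] S   >
  [0,4] S/NP   >
    [0,3] (S/NP)/(NP\PP)   <
      [0,2] N   >
        [0,1] "chased" : N/(PP\S)
        [1,2] "found" : PP\S
      [2,3] "the" : ((S/NP)/(NP\PP))\N
    [3,4] "sent" : NP\PP
  [4,7] NP   >
    [4,5] "under" : NP/(NP/S)
    [5,7] NP/S   >
      [5,6] "dog" : (NP/S)/PP
      [6,7] "slowly" : PP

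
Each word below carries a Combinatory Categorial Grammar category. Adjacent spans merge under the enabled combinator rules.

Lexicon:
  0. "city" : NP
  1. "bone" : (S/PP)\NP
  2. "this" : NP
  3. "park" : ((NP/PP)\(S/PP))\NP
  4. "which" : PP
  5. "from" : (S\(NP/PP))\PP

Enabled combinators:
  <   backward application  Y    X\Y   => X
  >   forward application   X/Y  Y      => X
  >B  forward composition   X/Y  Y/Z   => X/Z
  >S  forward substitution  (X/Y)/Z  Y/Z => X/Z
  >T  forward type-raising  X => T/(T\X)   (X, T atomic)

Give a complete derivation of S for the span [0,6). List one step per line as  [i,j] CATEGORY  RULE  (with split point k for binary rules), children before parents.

[0,1] NP  lex  "city"
[1,2] (S/PP)\NP  lex  "bone"
[0,2] S/PP  <  k=1
[2,3] NP  lex  "this"
[3,4] ((NP/PP)\(S/PP))\NP  lex  "park"
[2,4] (NP/PP)\(S/PP)  <  k=3
[0,4] NP/PP  <  k=2
[4,5] PP  lex  "which"
[5,6] (S\(NP/PP))\PP  lex  "from"
[4,6] S\(NP/PP)  <  k=5
[0,6] S  <  k=4

[0,6] S   <
  [0,4] NP/PP   <
    [0,2] S/PP   <
      [0,1] "city" : NP
      [1,2] "bone" : (S/PP)\NP
    [2,4] (NP/PP)\(S/PP)   <
      [2,3] "this" : NP
      [3,4] "park" : ((NP/PP)\(S/PP))\NP
  [4,6] S\(NP/PP)   <
    [4,5] "which" : PP
    [5,6] "from" : (S\(NP/PP))\PP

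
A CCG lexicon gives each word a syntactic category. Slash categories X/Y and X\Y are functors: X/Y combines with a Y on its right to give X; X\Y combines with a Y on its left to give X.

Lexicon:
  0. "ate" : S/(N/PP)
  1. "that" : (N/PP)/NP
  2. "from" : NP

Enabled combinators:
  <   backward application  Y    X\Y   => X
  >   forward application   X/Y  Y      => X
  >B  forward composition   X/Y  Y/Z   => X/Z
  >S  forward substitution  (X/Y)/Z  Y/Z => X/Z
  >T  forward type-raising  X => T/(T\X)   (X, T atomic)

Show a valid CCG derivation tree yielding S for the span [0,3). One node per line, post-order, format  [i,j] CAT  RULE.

[0,3] S   >
  [0,2] S/NP   >B
    [0,1] "ate" : S/(N/PP)
    [1,2] "that" : (N/PP)/NP
  [2,3] "from" : NP

[0,1] S/(N/PP)  lex  "ate"
[1,2] (N/PP)/NP  lex  "that"
[0,2] S/NP  >B  k=1
[2,3] NP  lex  "from"
[0,3] S  >  k=2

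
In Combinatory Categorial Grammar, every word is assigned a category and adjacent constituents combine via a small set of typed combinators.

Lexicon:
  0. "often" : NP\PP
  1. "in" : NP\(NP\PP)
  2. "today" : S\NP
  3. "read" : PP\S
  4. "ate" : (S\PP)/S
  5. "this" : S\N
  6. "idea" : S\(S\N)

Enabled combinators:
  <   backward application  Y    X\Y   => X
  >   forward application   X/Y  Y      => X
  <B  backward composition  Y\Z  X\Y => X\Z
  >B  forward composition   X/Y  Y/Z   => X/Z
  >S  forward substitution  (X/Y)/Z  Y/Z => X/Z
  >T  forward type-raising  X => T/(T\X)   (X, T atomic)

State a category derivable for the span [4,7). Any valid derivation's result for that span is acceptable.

[0,7] S   <
  [0,4] PP   <
    [0,2] NP   <
      [0,1] "often" : NP\PP
      [1,2] "in" : NP\(NP\PP)
    [2,4] PP\NP   <B
      [2,3] "today" : S\NP
      [3,4] "read" : PP\S
  [4,7] S\PP   >
    [4,5] "ate" : (S\PP)/S
    [5,7] S   <
      [5,6] "this" : S\N
      [6,7] "idea" : S\(S\N)

S\PP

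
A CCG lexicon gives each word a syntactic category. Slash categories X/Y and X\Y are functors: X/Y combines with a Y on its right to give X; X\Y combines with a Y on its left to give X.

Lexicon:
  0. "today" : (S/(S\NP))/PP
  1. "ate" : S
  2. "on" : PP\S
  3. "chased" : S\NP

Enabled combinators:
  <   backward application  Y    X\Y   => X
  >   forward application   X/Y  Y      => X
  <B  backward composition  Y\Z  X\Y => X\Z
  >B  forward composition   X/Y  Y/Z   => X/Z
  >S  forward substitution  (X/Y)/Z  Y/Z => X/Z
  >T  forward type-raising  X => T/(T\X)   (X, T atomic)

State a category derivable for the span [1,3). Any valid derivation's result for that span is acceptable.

PP

[0,4] S   >
  [0,3] S/(S\NP)   >
    [0,1] "today" : (S/(S\NP))/PP
    [1,3] PP   <
      [1,2] "ate" : S
      [2,3] "on" : PP\S
  [3,4] "chased" : S\NP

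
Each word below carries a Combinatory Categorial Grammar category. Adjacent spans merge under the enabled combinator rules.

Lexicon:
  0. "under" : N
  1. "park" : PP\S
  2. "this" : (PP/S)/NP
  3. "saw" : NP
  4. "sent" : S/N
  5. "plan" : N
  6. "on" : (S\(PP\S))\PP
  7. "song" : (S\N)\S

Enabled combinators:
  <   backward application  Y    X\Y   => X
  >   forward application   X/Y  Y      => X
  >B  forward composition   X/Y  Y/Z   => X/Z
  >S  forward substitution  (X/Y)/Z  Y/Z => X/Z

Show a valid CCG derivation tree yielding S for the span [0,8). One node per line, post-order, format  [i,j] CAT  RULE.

[0,1] N  lex  "under"
[1,2] PP\S  lex  "park"
[2,3] (PP/S)/NP  lex  "this"
[3,4] NP  lex  "saw"
[2,4] PP/S  >  k=3
[4,5] S/N  lex  "sent"
[5,6] N  lex  "plan"
[4,6] S  >  k=5
[2,6] PP  >  k=4
[6,7] (S\(PP\S))\PP  lex  "on"
[2,7] S\(PP\S)  <  k=6
[1,7] S  <  k=2
[7,8] (S\N)\S  lex  "song"
[1,8] S\N  <  k=7
[0,8] S  <  k=1

[0,8] S   <
  [0,1] "under" : N
  [1,8] S\N   <
    [1,7] S   <
      [1,2] "park" : PP\S
      [2,7] S\(PP\S)   <
        [2,6] PP   >
          [2,4] PP/S   >
            [2,3] "this" : (PP/S)/NP
            [3,4] "saw" : NP
          [4,6] S   >
            [4,5] "sent" : S/N
            [5,6] "plan" : N
        [6,7] "on" : (S\(PP\S))\PP
    [7,8] "song" : (S\N)\S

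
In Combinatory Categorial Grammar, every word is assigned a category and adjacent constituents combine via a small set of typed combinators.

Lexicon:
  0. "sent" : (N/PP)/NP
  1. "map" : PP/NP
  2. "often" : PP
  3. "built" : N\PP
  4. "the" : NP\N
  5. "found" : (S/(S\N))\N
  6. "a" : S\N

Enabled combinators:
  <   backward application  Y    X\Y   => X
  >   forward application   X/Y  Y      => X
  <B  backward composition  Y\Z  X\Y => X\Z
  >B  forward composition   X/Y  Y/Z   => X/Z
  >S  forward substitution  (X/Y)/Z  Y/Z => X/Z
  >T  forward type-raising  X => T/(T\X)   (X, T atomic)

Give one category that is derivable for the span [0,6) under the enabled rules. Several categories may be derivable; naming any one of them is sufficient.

[0,7] S   >
  [0,6] S/(S\N)   <
    [0,5] N   >
      [0,2] N/NP   >S
        [0,1] "sent" : (N/PP)/NP
        [1,2] "map" : PP/NP
      [2,5] NP   >
        [2,3] NP/(NP\PP)   >T
          [2,3] "often" : PP
        [3,5] NP\PP   <B
          [3,4] "built" : N\PP
          [4,5] "the" : NP\N
    [5,6] "found" : (S/(S\N))\N
  [6,7] "a" : S\N

S/(S\N)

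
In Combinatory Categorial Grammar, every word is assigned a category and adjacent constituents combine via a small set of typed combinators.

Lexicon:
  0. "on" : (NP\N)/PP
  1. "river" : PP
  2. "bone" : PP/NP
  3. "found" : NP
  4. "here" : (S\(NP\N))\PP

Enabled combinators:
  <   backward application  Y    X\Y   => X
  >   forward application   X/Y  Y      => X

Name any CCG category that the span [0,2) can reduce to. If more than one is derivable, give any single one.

NP\N

[0,5] S   <
  [0,2] NP\N   >
    [0,1] "on" : (NP\N)/PP
    [1,2] "river" : PP
  [2,5] S\(NP\N)   <
    [2,4] PP   >
      [2,3] "bone" : PP/NP
      [3,4] "found" : NP
    [4,5] "here" : (S\(NP\N))\PP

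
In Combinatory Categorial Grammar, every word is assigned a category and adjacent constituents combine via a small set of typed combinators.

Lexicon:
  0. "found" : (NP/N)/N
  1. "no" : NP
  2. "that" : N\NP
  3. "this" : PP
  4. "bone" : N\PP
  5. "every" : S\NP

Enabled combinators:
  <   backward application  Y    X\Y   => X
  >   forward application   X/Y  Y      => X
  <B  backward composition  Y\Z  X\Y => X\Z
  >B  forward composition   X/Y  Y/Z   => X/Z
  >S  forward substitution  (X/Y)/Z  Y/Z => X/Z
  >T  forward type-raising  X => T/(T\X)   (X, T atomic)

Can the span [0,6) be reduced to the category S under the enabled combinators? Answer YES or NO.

YES

[0,6] S   <
  [0,5] NP   >
    [0,3] NP/N   >
      [0,1] "found" : (NP/N)/N
      [1,3] N   <
        [1,2] "no" : NP
        [2,3] "that" : N\NP
    [3,5] N   <
      [3,4] "this" : PP
      [4,5] "bone" : N\PP
  [5,6] "every" : S\NP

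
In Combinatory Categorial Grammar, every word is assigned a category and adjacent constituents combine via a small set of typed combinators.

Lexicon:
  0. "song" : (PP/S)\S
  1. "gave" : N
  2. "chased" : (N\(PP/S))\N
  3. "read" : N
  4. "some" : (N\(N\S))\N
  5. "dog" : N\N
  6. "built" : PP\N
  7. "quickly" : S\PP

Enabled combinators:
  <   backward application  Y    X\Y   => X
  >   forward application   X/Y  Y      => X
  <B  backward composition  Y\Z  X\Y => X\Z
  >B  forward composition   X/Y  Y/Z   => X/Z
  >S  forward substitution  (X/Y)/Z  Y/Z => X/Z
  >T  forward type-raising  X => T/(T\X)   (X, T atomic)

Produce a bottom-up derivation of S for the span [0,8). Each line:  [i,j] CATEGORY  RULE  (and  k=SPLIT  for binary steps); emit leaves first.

[0,8] S   <
  [0,5] N   <
    [0,3] N\S   <B
      [0,1] "song" : (PP/S)\S
      [1,3] N\(PP/S)   <
        [1,2] "gave" : N
        [2,3] "chased" : (N\(PP/S))\N
    [3,5] N\(N\S)   <
      [3,4] "read" : N
      [4,5] "some" : (N\(N\S))\N
  [5,8] S\N   <B
    [5,6] "dog" : N\N
    [6,8] S\N   <B
      [6,7] "built" : PP\N
      [7,8] "quickly" : S\PP

[0,1] (PP/S)\S  lex  "song"
[1,2] N  lex  "gave"
[2,3] (N\(PP/S))\N  lex  "chased"
[1,3] N\(PP/S)  <  k=2
[0,3] N\S  <B  k=1
[3,4] N  lex  "read"
[4,5] (N\(N\S))\N  lex  "some"
[3,5] N\(N\S)  <  k=4
[0,5] N  <  k=3
[5,6] N\N  lex  "dog"
[6,7] PP\N  lex  "built"
[7,8] S\PP  lex  "quickly"
[6,8] S\N  <B  k=7
[5,8] S\N  <B  k=6
[0,8] S  <  k=5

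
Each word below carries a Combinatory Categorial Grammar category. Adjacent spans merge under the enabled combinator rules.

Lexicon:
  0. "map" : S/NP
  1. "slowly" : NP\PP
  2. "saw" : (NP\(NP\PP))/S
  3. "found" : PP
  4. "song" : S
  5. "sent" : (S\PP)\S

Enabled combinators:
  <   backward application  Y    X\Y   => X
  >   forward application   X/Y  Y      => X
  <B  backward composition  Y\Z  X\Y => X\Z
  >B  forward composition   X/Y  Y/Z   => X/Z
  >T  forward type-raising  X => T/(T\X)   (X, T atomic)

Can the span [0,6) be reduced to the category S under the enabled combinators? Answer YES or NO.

YES

[0,6] S   >
  [0,1] "map" : S/NP
  [1,6] NP   <
    [1,2] "slowly" : NP\PP
    [2,6] NP\(NP\PP)   >
      [2,3] "saw" : (NP\(NP\PP))/S
      [3,6] S   >
        [3,4] S/(S\PP)   >T
          [3,4] "found" : PP
        [4,6] S\PP   <
          [4,5] "song" : S
          [5,6] "sent" : (S\PP)\S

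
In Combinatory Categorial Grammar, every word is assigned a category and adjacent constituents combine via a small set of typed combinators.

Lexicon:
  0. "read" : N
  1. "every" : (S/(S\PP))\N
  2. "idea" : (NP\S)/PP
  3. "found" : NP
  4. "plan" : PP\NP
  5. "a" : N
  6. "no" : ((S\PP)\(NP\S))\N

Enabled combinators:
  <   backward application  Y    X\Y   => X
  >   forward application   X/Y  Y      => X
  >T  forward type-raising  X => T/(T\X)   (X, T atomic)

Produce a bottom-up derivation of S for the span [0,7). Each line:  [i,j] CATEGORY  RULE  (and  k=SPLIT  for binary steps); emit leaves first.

[0,1] N  lex  "read"
[1,2] (S/(S\PP))\N  lex  "every"
[0,2] S/(S\PP)  <  k=1
[2,3] (NP\S)/PP  lex  "idea"
[3,4] NP  lex  "found"
[4,5] PP\NP  lex  "plan"
[3,5] PP  <  k=4
[2,5] NP\S  >  k=3
[5,6] N  lex  "a"
[6,7] ((S\PP)\(NP\S))\N  lex  "no"
[5,7] (S\PP)\(NP\S)  <  k=6
[2,7] S\PP  <  k=5
[0,7] S  >  k=2

[0,7] S   >
  [0,2] S/(S\PP)   <
    [0,1] "read" : N
    [1,2] "every" : (S/(S\PP))\N
  [2,7] S\PP   <
    [2,5] NP\S   >
      [2,3] "idea" : (NP\S)/PP
      [3,5] PP   <
        [3,4] "found" : NP
        [4,5] "plan" : PP\NP
    [5,7] (S\PP)\(NP\S)   <
      [5,6] "a" : N
      [6,7] "no" : ((S\PP)\(NP\S))\N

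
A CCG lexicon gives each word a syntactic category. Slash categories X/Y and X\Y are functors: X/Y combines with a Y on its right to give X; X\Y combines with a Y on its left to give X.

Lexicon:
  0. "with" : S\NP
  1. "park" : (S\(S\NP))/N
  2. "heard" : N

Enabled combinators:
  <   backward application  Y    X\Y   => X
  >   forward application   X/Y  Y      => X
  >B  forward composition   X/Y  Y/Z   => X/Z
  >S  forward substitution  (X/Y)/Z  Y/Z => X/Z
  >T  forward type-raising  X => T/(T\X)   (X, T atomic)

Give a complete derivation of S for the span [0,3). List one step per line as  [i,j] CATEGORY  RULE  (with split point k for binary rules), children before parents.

[0,3] S   <
  [0,1] "with" : S\NP
  [1,3] S\(S\NP)   >
    [1,2] "park" : (S\(S\NP))/N
    [2,3] "heard" : N

[0,1] S\NP  lex  "with"
[1,2] (S\(S\NP))/N  lex  "park"
[2,3] N  lex  "heard"
[1,3] S\(S\NP)  >  k=2
[0,3] S  <  k=1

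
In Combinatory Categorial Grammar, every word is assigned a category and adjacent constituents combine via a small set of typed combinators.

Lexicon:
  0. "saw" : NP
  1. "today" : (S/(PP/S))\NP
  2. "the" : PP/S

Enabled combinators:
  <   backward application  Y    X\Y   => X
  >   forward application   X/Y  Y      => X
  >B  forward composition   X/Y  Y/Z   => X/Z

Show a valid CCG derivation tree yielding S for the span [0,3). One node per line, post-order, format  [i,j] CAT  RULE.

[0,1] NP  lex  "saw"
[1,2] (S/(PP/S))\NP  lex  "today"
[0,2] S/(PP/S)  <  k=1
[2,3] PP/S  lex  "the"
[0,3] S  >  k=2

[0,3] S   >
  [0,2] S/(PP/S)   <
    [0,1] "saw" : NP
    [1,2] "today" : (S/(PP/S))\NP
  [2,3] "the" : PP/S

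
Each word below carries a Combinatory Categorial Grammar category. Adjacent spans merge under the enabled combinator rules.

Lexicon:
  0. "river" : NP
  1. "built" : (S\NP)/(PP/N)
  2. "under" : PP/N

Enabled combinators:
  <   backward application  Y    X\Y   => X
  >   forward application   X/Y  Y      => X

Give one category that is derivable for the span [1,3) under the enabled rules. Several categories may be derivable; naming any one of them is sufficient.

[0,3] S   <
  [0,1] "river" : NP
  [1,3] S\NP   >
    [1,2] "built" : (S\NP)/(PP/N)
    [2,3] "under" : PP/N

S\NP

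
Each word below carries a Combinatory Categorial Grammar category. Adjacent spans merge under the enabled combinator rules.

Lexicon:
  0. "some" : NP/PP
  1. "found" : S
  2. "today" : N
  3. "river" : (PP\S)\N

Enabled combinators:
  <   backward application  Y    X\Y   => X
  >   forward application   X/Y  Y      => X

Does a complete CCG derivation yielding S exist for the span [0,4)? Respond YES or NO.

NO

NP/PP S N (PP\S)\N
CKY chart[0,4] = {NP}; S ∉ chart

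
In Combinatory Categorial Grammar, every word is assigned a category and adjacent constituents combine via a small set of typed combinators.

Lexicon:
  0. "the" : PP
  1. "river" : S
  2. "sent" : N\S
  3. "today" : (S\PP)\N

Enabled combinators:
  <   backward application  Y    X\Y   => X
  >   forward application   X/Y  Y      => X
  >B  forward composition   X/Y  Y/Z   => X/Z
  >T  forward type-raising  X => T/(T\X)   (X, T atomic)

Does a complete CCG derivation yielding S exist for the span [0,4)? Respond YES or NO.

YES

[0,4] S   >
  [0,1] S/(S\PP)   >T
    [0,1] "the" : PP
  [1,4] S\PP   <
    [1,3] N   >
      [1,2] N/(N\S)   >T
        [1,2] "river" : S
      [2,3] "sent" : N\S
    [3,4] "today" : (S\PP)\N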